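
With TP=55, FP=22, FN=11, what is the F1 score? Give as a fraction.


Precision = 55/77 = 5/7. Recall = 55/66 = 5/6. F1 = 2*P*R/(P+R) = 10/13.

10/13


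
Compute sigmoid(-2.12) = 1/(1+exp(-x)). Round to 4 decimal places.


sigma(-2.12) = 1/(1+e^(2.12)) = 1/(1+8.331137) = 1/9.331137 = 0.1072.

0.1072


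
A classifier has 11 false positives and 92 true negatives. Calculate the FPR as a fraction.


FPR = FP / (FP + TN) = 11 / 103 = 11/103.

11/103


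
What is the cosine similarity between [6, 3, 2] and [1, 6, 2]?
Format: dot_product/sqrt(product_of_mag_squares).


dot = 28. |a|^2 = 49, |b|^2 = 41. cos = 28/sqrt(2009).

28/sqrt(2009)


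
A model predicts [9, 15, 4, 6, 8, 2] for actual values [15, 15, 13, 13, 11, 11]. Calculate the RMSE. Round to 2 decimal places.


MSE = 42.6667. RMSE = sqrt(42.6667) = 6.53.

6.53


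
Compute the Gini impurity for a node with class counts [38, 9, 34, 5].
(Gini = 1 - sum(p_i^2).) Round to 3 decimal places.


Total = 86. Proportions: 38/86, 9/86, 34/86, 5/86. sum(p_i^2) = 0.3659. Gini = 1 - 0.3659 = 0.6341, which rounds to 0.634.

0.634


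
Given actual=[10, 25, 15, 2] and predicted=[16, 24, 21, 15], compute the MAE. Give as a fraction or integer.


MAE = (1/4) * (|10-16|=6 + |25-24|=1 + |15-21|=6 + |2-15|=13). Sum = 26. MAE = 13/2.

13/2


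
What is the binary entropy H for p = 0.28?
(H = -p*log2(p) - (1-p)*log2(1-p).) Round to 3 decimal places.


H = -0.28*log2(0.28) - 0.72*log2(0.72) = 0.855.

0.855


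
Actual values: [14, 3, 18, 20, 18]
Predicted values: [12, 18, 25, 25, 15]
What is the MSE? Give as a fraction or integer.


MSE = (1/5) * ((14-12)^2=4 + (3-18)^2=225 + (18-25)^2=49 + (20-25)^2=25 + (18-15)^2=9). Sum = 312. MSE = 312/5.

312/5


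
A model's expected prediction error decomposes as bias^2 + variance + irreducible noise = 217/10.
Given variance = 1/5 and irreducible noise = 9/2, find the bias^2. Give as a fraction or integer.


Total error = bias^2 + variance + irreducible noise. So bias^2 = 217/10 - 1/5 - 9/2 = 17.

17


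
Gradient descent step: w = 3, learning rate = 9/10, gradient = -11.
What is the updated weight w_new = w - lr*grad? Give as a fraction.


w_new = 3 - 9/10 * -11 = 3 - -99/10 = 129/10.

129/10


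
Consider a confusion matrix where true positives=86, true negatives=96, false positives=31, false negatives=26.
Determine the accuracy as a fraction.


Accuracy = (TP + TN) / (TP + TN + FP + FN) = (86 + 96) / 239 = 182/239.

182/239


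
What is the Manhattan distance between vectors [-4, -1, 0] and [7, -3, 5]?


d = sum of absolute differences: |-4-7|=11 + |-1--3|=2 + |0-5|=5 = 18.

18


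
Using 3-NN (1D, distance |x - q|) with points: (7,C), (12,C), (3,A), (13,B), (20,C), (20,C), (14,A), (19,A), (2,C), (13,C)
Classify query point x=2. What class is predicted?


Distances: |7-2|=5, |12-2|=10, |3-2|=1, |13-2|=11, |20-2|=18, |20-2|=18, |14-2|=12, |19-2|=17, |2-2|=0, |13-2|=11. 3 nearest: (2,C), (3,A), (7,C). Counts: {'C': 2, 'A': 1}. Majority class: C.

C


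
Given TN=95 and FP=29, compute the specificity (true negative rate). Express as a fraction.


Specificity = TN / (TN + FP) = 95 / 124 = 95/124.

95/124


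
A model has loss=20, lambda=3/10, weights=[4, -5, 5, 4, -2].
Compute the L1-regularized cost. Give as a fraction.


L1 norm = sum(|w|) = 20. J = 20 + 3/10 * 20 = 26.

26


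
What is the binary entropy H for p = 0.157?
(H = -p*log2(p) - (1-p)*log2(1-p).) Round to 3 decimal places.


H = -0.157*log2(0.157) - 0.843*log2(0.843) = 0.627.

0.627


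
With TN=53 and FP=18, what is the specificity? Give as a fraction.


Specificity = TN / (TN + FP) = 53 / 71 = 53/71.

53/71


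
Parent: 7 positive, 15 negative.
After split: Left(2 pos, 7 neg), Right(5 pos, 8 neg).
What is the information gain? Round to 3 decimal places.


H(parent) = 0.9024. H(left) = 0.7642, H(right) = 0.9612. Weighted = (9/22)*0.7642 + (13/22)*0.9612 = 0.8806. IG = 0.9024 - 0.8806 = 0.0218, which rounds to 0.022.

0.022


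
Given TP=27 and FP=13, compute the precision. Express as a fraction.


Precision = TP / (TP + FP) = 27 / 40 = 27/40.

27/40


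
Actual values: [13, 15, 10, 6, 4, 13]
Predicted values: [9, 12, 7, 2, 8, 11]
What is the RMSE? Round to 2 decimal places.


MSE = 11.6667. RMSE = sqrt(11.6667) = 3.42.

3.42


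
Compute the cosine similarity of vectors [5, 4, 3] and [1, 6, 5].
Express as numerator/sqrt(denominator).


dot = 44. |a|^2 = 50, |b|^2 = 62. cos = 44/sqrt(3100).

44/sqrt(3100)


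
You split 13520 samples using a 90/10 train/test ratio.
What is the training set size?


Test set = 13520 * 10% = 1352. Training set = 13520 - 1352 = 12168.

12168


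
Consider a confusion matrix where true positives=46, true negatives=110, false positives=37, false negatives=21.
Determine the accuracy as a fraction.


Accuracy = (TP + TN) / (TP + TN + FP + FN) = (46 + 110) / 214 = 78/107.

78/107


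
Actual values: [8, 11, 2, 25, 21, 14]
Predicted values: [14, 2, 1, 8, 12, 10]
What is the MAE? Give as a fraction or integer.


MAE = (1/6) * (|8-14|=6 + |11-2|=9 + |2-1|=1 + |25-8|=17 + |21-12|=9 + |14-10|=4). Sum = 46. MAE = 23/3.

23/3


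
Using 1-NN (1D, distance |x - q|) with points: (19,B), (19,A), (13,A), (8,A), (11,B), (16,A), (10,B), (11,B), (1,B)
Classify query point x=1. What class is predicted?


Distances: |19-1|=18, |19-1|=18, |13-1|=12, |8-1|=7, |11-1|=10, |16-1|=15, |10-1|=9, |11-1|=10, |1-1|=0. 1 nearest: (1,B). Counts: {'B': 1}. Majority class: B.

B


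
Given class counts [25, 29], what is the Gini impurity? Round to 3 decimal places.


Total = 54. Proportions: 25/54, 29/54. sum(p_i^2) = 0.5027. Gini = 1 - 0.5027 = 0.4973, which rounds to 0.497.

0.497


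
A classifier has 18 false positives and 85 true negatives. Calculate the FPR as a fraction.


FPR = FP / (FP + TN) = 18 / 103 = 18/103.

18/103


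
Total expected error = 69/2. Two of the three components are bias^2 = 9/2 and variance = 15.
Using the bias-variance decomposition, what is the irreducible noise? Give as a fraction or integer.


Total error = bias^2 + variance + irreducible noise. So irreducible noise = 69/2 - 9/2 - 15 = 15.

15


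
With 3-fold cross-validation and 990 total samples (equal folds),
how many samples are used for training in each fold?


Each validation fold has 990/3 = 330 samples. Training set = 990 - 330 = 660.

660


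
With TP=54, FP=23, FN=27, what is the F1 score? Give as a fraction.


Precision = 54/77 = 54/77. Recall = 54/81 = 2/3. F1 = 2*P*R/(P+R) = 54/79.

54/79


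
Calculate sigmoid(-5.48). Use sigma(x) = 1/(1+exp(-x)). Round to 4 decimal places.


sigma(-5.48) = 1/(1+e^(5.48)) = 1/(1+239.846707) = 1/240.846707 = 0.0042.

0.0042


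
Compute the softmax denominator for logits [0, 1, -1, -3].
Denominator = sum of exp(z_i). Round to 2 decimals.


Denom = e^0=1.0000 + e^1=2.7183 + e^-1=0.3679 + e^-3=0.0498. Sum = 4.1360, which rounds to 4.14.

4.14


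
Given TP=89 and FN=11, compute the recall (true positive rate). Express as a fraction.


Recall = TP / (TP + FN) = 89 / 100 = 89/100.

89/100


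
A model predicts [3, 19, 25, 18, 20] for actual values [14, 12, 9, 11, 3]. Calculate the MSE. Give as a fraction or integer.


MSE = (1/5) * ((14-3)^2=121 + (12-19)^2=49 + (9-25)^2=256 + (11-18)^2=49 + (3-20)^2=289). Sum = 764. MSE = 764/5.

764/5


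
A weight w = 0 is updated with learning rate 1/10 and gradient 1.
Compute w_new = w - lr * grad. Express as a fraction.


w_new = 0 - 1/10 * 1 = 0 - 1/10 = -1/10.

-1/10


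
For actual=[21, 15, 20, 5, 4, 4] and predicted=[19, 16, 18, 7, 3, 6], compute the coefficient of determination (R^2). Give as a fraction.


Mean(y) = 23/2. SS_res = 18. SS_tot = 659/2. R^2 = 1 - 18/(659/2) = 623/659.

623/659


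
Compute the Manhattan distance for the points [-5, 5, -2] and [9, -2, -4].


d = sum of absolute differences: |-5-9|=14 + |5--2|=7 + |-2--4|=2 = 23.

23


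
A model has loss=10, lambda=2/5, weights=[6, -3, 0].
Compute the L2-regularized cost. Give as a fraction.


L2 sq norm = sum(w^2) = 45. J = 10 + 2/5 * 45 = 28.

28


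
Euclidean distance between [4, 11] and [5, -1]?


d = sqrt(sum of squared differences). (4-5)^2=1, (11--1)^2=144. Sum = 145.

sqrt(145)


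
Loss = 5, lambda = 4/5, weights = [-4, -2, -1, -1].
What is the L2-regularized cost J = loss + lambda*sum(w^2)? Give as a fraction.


L2 sq norm = sum(w^2) = 22. J = 5 + 4/5 * 22 = 113/5.

113/5


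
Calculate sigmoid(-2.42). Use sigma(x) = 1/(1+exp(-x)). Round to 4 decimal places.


sigma(-2.42) = 1/(1+e^(2.42)) = 1/(1+11.245859) = 1/12.245859 = 0.0817.

0.0817


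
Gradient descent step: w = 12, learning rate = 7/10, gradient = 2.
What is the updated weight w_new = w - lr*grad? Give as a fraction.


w_new = 12 - 7/10 * 2 = 12 - 7/5 = 53/5.

53/5


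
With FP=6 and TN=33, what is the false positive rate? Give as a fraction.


FPR = FP / (FP + TN) = 6 / 39 = 2/13.

2/13


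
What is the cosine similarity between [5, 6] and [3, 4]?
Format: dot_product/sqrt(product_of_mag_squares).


dot = 39. |a|^2 = 61, |b|^2 = 25. cos = 39/sqrt(1525).

39/sqrt(1525)


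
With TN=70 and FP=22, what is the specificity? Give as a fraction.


Specificity = TN / (TN + FP) = 70 / 92 = 35/46.

35/46


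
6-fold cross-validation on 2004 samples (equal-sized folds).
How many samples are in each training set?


Each validation fold has 2004/6 = 334 samples. Training set = 2004 - 334 = 1670.

1670


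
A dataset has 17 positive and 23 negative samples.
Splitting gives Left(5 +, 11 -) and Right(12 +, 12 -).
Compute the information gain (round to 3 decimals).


H(parent) = 0.9837. H(left) = 0.8960, H(right) = 1.0000. Weighted = (16/40)*0.8960 + (24/40)*1.0000 = 0.9584. IG = 0.9837 - 0.9584 = 0.0253, which rounds to 0.025.

0.025


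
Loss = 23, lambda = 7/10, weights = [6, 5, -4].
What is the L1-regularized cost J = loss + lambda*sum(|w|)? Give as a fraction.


L1 norm = sum(|w|) = 15. J = 23 + 7/10 * 15 = 67/2.

67/2


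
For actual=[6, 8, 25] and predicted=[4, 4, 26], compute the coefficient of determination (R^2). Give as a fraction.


Mean(y) = 13. SS_res = 21. SS_tot = 218. R^2 = 1 - 21/(218) = 197/218.

197/218


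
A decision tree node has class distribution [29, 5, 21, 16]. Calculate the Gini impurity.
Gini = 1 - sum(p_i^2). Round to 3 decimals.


Total = 71. Proportions: 29/71, 5/71, 21/71, 16/71. sum(p_i^2) = 0.3101. Gini = 1 - 0.3101 = 0.6899, which rounds to 0.690.

0.690


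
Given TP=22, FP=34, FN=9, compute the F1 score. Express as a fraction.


Precision = 22/56 = 11/28. Recall = 22/31 = 22/31. F1 = 2*P*R/(P+R) = 44/87.

44/87


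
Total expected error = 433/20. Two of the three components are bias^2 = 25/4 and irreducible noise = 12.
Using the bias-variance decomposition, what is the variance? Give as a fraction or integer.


Total error = bias^2 + variance + irreducible noise. So variance = 433/20 - 25/4 - 12 = 17/5.

17/5


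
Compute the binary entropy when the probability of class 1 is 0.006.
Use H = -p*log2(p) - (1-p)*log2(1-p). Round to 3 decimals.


H = -0.006*log2(0.006) - 0.994*log2(0.994) = 0.053.

0.053


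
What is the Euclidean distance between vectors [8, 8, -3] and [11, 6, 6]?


d = sqrt(sum of squared differences). (8-11)^2=9, (8-6)^2=4, (-3-6)^2=81. Sum = 94.

sqrt(94)


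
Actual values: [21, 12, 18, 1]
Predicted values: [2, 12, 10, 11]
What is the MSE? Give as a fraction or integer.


MSE = (1/4) * ((21-2)^2=361 + (12-12)^2=0 + (18-10)^2=64 + (1-11)^2=100). Sum = 525. MSE = 525/4.

525/4


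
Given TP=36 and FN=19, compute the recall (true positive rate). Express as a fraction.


Recall = TP / (TP + FN) = 36 / 55 = 36/55.

36/55


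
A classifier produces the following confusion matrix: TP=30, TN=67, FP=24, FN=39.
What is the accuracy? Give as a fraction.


Accuracy = (TP + TN) / (TP + TN + FP + FN) = (30 + 67) / 160 = 97/160.

97/160


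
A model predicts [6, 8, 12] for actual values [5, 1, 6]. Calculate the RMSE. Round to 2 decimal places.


MSE = 28.6667. RMSE = sqrt(28.6667) = 5.35.

5.35


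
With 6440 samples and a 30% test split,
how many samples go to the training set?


Test set = 6440 * 30% = 1932. Training set = 6440 - 1932 = 4508.

4508


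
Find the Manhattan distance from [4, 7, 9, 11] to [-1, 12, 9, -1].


d = sum of absolute differences: |4--1|=5 + |7-12|=5 + |9-9|=0 + |11--1|=12 = 22.

22


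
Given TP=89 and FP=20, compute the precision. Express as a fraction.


Precision = TP / (TP + FP) = 89 / 109 = 89/109.

89/109


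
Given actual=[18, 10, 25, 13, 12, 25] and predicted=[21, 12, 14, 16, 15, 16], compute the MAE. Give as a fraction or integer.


MAE = (1/6) * (|18-21|=3 + |10-12|=2 + |25-14|=11 + |13-16|=3 + |12-15|=3 + |25-16|=9). Sum = 31. MAE = 31/6.

31/6


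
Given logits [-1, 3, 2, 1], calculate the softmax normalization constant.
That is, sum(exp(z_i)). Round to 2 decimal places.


Denom = e^-1=0.3679 + e^3=20.0855 + e^2=7.3891 + e^1=2.7183. Sum = 30.5608, which rounds to 30.56.

30.56


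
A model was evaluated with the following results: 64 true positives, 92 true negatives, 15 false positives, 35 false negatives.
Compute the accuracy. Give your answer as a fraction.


Accuracy = (TP + TN) / (TP + TN + FP + FN) = (64 + 92) / 206 = 78/103.

78/103


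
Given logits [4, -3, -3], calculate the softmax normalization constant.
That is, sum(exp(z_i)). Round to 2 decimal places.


Denom = e^4=54.5982 + e^-3=0.0498 + e^-3=0.0498. Sum = 54.6978, which rounds to 54.70.

54.70


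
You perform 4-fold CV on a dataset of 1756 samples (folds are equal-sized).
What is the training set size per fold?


Each validation fold has 1756/4 = 439 samples. Training set = 1756 - 439 = 1317.

1317


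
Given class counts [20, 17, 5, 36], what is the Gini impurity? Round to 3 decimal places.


Total = 78. Proportions: 20/78, 17/78, 5/78, 36/78. sum(p_i^2) = 0.3304. Gini = 1 - 0.3304 = 0.6696, which rounds to 0.670.

0.670


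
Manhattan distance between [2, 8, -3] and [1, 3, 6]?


d = sum of absolute differences: |2-1|=1 + |8-3|=5 + |-3-6|=9 = 15.

15


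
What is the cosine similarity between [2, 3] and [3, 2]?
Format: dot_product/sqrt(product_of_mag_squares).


dot = 12. |a|^2 = 13, |b|^2 = 13. cos = 12/sqrt(169).

12/sqrt(169)


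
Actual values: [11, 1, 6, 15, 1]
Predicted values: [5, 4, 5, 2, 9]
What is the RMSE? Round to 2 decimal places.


MSE = 55.8000. RMSE = sqrt(55.8000) = 7.47.

7.47


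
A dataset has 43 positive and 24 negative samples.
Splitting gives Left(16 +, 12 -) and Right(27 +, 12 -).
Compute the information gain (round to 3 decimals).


H(parent) = 0.9412. H(left) = 0.9852, H(right) = 0.8905. Weighted = (28/67)*0.9852 + (39/67)*0.8905 = 0.9301. IG = 0.9412 - 0.9301 = 0.0111, which rounds to 0.011.

0.011


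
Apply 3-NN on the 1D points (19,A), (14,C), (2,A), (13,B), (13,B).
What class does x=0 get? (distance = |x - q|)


Distances: |19-0|=19, |14-0|=14, |2-0|=2, |13-0|=13, |13-0|=13. 3 nearest: (2,A), (13,B), (13,B). Counts: {'A': 1, 'B': 2}. Majority class: B.

B


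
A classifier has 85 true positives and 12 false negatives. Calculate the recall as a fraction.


Recall = TP / (TP + FN) = 85 / 97 = 85/97.

85/97


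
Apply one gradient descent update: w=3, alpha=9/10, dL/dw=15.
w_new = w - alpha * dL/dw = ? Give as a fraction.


w_new = 3 - 9/10 * 15 = 3 - 27/2 = -21/2.

-21/2


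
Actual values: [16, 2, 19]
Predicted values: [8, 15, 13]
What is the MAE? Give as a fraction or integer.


MAE = (1/3) * (|16-8|=8 + |2-15|=13 + |19-13|=6). Sum = 27. MAE = 9.

9


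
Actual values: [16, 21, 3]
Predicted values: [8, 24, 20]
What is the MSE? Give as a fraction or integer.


MSE = (1/3) * ((16-8)^2=64 + (21-24)^2=9 + (3-20)^2=289). Sum = 362. MSE = 362/3.

362/3


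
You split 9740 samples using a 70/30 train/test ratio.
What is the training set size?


Test set = 9740 * 30% = 2922. Training set = 9740 - 2922 = 6818.

6818


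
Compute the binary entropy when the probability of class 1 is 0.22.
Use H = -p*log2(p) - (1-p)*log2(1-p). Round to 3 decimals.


H = -0.22*log2(0.22) - 0.78*log2(0.78) = 0.760.

0.760


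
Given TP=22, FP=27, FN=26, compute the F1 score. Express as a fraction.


Precision = 22/49 = 22/49. Recall = 22/48 = 11/24. F1 = 2*P*R/(P+R) = 44/97.

44/97


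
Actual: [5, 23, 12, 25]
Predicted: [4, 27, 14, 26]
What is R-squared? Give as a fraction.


Mean(y) = 65/4. SS_res = 22. SS_tot = 1067/4. R^2 = 1 - 22/(1067/4) = 89/97.

89/97


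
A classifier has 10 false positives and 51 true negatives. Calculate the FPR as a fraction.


FPR = FP / (FP + TN) = 10 / 61 = 10/61.

10/61


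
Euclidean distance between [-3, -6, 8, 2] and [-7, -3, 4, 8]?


d = sqrt(sum of squared differences). (-3--7)^2=16, (-6--3)^2=9, (8-4)^2=16, (2-8)^2=36. Sum = 77.

sqrt(77)


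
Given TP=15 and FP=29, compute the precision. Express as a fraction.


Precision = TP / (TP + FP) = 15 / 44 = 15/44.

15/44


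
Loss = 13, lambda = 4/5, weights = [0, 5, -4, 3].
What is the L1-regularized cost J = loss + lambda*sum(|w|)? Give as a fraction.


L1 norm = sum(|w|) = 12. J = 13 + 4/5 * 12 = 113/5.

113/5


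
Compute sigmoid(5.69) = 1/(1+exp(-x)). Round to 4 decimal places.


sigma(5.69) = 1/(1+e^(-5.69)) = 1/(1+0.003380) = 1/1.003380 = 0.9966.

0.9966


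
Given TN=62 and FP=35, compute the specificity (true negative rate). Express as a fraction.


Specificity = TN / (TN + FP) = 62 / 97 = 62/97.

62/97


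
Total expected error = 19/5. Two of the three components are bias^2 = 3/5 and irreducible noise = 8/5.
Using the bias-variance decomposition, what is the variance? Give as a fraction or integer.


Total error = bias^2 + variance + irreducible noise. So variance = 19/5 - 3/5 - 8/5 = 8/5.

8/5


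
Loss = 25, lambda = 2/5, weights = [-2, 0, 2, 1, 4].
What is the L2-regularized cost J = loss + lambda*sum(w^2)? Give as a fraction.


L2 sq norm = sum(w^2) = 25. J = 25 + 2/5 * 25 = 35.

35


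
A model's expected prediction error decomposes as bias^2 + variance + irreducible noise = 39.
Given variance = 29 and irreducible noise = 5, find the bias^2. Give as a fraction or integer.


Total error = bias^2 + variance + irreducible noise. So bias^2 = 39 - 29 - 5 = 5.

5


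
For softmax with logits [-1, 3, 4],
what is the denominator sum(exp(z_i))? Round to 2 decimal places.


Denom = e^-1=0.3679 + e^3=20.0855 + e^4=54.5982. Sum = 75.0516, which rounds to 75.05.

75.05


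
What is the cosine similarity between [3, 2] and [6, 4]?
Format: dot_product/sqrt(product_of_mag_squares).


dot = 26. |a|^2 = 13, |b|^2 = 52. cos = 26/sqrt(676).

26/sqrt(676)


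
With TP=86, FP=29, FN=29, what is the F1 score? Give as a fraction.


Precision = 86/115 = 86/115. Recall = 86/115 = 86/115. F1 = 2*P*R/(P+R) = 86/115.

86/115


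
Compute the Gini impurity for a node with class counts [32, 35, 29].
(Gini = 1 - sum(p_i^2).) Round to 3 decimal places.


Total = 96. Proportions: 32/96, 35/96, 29/96. sum(p_i^2) = 0.3353. Gini = 1 - 0.3353 = 0.6647, which rounds to 0.665.

0.665


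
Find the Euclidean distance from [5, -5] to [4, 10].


d = sqrt(sum of squared differences). (5-4)^2=1, (-5-10)^2=225. Sum = 226.

sqrt(226)


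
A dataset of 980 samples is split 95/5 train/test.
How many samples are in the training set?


Test set = 980 * 5% = 49. Training set = 980 - 49 = 931.

931


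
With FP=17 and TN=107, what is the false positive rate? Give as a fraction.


FPR = FP / (FP + TN) = 17 / 124 = 17/124.

17/124


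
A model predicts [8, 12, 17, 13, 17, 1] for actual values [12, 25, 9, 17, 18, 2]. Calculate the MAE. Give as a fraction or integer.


MAE = (1/6) * (|12-8|=4 + |25-12|=13 + |9-17|=8 + |17-13|=4 + |18-17|=1 + |2-1|=1). Sum = 31. MAE = 31/6.

31/6


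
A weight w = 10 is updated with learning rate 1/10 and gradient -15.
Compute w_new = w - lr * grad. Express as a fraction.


w_new = 10 - 1/10 * -15 = 10 - -3/2 = 23/2.

23/2


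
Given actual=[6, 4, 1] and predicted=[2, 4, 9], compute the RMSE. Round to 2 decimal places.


MSE = 26.6667. RMSE = sqrt(26.6667) = 5.16.

5.16


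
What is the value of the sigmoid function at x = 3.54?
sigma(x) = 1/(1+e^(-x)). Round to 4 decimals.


sigma(3.54) = 1/(1+e^(-3.54)) = 1/(1+0.029013) = 1/1.029013 = 0.9718.

0.9718


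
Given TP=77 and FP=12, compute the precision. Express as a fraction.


Precision = TP / (TP + FP) = 77 / 89 = 77/89.

77/89


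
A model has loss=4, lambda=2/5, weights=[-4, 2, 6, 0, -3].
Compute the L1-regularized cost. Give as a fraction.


L1 norm = sum(|w|) = 15. J = 4 + 2/5 * 15 = 10.

10


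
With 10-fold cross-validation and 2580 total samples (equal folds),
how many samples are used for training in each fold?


Each validation fold has 2580/10 = 258 samples. Training set = 2580 - 258 = 2322.

2322


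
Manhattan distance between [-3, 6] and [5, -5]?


d = sum of absolute differences: |-3-5|=8 + |6--5|=11 = 19.

19


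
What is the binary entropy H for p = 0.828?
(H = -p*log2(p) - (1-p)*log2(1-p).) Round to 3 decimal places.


H = -0.828*log2(0.828) - 0.172*log2(0.172) = 0.662.

0.662


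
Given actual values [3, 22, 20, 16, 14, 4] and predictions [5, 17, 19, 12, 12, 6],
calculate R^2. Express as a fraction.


Mean(y) = 79/6. SS_res = 54. SS_tot = 1925/6. R^2 = 1 - 54/(1925/6) = 1601/1925.

1601/1925


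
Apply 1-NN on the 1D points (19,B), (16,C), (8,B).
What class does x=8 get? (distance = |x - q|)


Distances: |19-8|=11, |16-8|=8, |8-8|=0. 1 nearest: (8,B). Counts: {'B': 1}. Majority class: B.

B


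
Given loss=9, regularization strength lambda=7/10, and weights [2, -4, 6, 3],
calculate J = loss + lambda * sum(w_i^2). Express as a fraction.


L2 sq norm = sum(w^2) = 65. J = 9 + 7/10 * 65 = 109/2.

109/2


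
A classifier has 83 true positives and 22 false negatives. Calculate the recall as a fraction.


Recall = TP / (TP + FN) = 83 / 105 = 83/105.

83/105


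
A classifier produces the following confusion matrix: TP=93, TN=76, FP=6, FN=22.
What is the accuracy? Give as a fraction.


Accuracy = (TP + TN) / (TP + TN + FP + FN) = (93 + 76) / 197 = 169/197.

169/197


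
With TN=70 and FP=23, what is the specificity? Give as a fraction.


Specificity = TN / (TN + FP) = 70 / 93 = 70/93.

70/93


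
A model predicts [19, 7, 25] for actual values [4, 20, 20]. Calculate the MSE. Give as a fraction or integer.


MSE = (1/3) * ((4-19)^2=225 + (20-7)^2=169 + (20-25)^2=25). Sum = 419. MSE = 419/3.

419/3


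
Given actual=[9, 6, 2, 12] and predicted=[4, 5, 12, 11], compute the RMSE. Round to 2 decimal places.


MSE = 31.7500. RMSE = sqrt(31.7500) = 5.63.

5.63


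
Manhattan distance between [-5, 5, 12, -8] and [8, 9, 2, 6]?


d = sum of absolute differences: |-5-8|=13 + |5-9|=4 + |12-2|=10 + |-8-6|=14 = 41.

41


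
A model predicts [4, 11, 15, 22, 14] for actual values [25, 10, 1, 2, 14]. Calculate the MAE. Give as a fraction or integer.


MAE = (1/5) * (|25-4|=21 + |10-11|=1 + |1-15|=14 + |2-22|=20 + |14-14|=0). Sum = 56. MAE = 56/5.

56/5


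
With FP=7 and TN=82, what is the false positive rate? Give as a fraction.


FPR = FP / (FP + TN) = 7 / 89 = 7/89.

7/89


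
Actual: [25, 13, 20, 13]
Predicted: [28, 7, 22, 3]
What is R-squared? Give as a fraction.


Mean(y) = 71/4. SS_res = 149. SS_tot = 411/4. R^2 = 1 - 149/(411/4) = -185/411.

-185/411


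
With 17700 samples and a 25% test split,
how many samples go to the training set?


Test set = 17700 * 25% = 4425. Training set = 17700 - 4425 = 13275.

13275


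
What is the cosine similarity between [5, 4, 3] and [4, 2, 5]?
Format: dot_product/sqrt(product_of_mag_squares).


dot = 43. |a|^2 = 50, |b|^2 = 45. cos = 43/sqrt(2250).

43/sqrt(2250)


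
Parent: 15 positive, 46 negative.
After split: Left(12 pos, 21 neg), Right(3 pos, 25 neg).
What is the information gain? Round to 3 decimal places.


H(parent) = 0.8047. H(left) = 0.9457, H(right) = 0.4912. Weighted = (33/61)*0.9457 + (28/61)*0.4912 = 0.7371. IG = 0.8047 - 0.7371 = 0.0676, which rounds to 0.068.

0.068


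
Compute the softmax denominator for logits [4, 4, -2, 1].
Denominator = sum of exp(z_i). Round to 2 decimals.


Denom = e^4=54.5982 + e^4=54.5982 + e^-2=0.1353 + e^1=2.7183. Sum = 112.0500, which rounds to 112.05.

112.05


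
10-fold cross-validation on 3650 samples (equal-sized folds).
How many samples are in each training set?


Each validation fold has 3650/10 = 365 samples. Training set = 3650 - 365 = 3285.

3285


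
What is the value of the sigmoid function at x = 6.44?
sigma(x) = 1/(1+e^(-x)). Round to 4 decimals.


sigma(6.44) = 1/(1+e^(-6.44)) = 1/(1+0.001596) = 1/1.001596 = 0.9984.

0.9984


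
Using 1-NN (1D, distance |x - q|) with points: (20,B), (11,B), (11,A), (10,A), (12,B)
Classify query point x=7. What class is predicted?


Distances: |20-7|=13, |11-7|=4, |11-7|=4, |10-7|=3, |12-7|=5. 1 nearest: (10,A). Counts: {'A': 1}. Majority class: A.

A


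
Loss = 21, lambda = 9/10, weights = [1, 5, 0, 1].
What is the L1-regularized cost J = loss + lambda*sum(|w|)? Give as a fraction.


L1 norm = sum(|w|) = 7. J = 21 + 9/10 * 7 = 273/10.

273/10


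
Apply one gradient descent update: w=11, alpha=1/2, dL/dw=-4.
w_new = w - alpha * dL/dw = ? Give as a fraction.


w_new = 11 - 1/2 * -4 = 11 - -2 = 13.

13


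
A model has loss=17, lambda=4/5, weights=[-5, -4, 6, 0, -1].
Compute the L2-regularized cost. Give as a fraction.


L2 sq norm = sum(w^2) = 78. J = 17 + 4/5 * 78 = 397/5.

397/5


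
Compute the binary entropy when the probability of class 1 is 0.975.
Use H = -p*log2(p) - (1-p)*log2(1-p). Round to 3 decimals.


H = -0.975*log2(0.975) - 0.025*log2(0.025) = 0.169.

0.169


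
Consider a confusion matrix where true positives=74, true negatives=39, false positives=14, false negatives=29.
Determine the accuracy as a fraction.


Accuracy = (TP + TN) / (TP + TN + FP + FN) = (74 + 39) / 156 = 113/156.

113/156


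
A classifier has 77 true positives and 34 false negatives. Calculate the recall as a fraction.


Recall = TP / (TP + FN) = 77 / 111 = 77/111.

77/111


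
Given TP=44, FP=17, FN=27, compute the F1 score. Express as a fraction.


Precision = 44/61 = 44/61. Recall = 44/71 = 44/71. F1 = 2*P*R/(P+R) = 2/3.

2/3


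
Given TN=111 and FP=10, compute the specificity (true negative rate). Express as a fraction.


Specificity = TN / (TN + FP) = 111 / 121 = 111/121.

111/121


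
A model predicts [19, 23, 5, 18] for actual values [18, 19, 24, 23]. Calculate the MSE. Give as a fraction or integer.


MSE = (1/4) * ((18-19)^2=1 + (19-23)^2=16 + (24-5)^2=361 + (23-18)^2=25). Sum = 403. MSE = 403/4.

403/4


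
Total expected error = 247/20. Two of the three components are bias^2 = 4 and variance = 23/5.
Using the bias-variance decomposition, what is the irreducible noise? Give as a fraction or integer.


Total error = bias^2 + variance + irreducible noise. So irreducible noise = 247/20 - 4 - 23/5 = 15/4.

15/4


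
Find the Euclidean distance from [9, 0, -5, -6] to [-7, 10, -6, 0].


d = sqrt(sum of squared differences). (9--7)^2=256, (0-10)^2=100, (-5--6)^2=1, (-6-0)^2=36. Sum = 393.

sqrt(393)


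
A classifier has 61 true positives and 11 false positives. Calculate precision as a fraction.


Precision = TP / (TP + FP) = 61 / 72 = 61/72.

61/72


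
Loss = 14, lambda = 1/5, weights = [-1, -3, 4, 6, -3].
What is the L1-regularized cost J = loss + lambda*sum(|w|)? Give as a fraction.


L1 norm = sum(|w|) = 17. J = 14 + 1/5 * 17 = 87/5.

87/5


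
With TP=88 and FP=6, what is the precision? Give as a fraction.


Precision = TP / (TP + FP) = 88 / 94 = 44/47.

44/47


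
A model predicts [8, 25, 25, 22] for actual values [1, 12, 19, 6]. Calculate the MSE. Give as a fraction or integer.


MSE = (1/4) * ((1-8)^2=49 + (12-25)^2=169 + (19-25)^2=36 + (6-22)^2=256). Sum = 510. MSE = 255/2.

255/2


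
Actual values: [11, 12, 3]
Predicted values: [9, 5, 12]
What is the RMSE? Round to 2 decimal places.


MSE = 44.6667. RMSE = sqrt(44.6667) = 6.68.

6.68


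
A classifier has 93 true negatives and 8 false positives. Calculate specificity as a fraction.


Specificity = TN / (TN + FP) = 93 / 101 = 93/101.

93/101


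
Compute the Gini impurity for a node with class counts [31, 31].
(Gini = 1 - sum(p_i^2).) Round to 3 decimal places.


Total = 62. Proportions: 31/62, 31/62. sum(p_i^2) = 0.5000. Gini = 1 - 0.5000 = 0.5000, which rounds to 0.500.

0.500


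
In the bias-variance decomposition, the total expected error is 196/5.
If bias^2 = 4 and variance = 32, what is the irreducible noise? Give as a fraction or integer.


Total error = bias^2 + variance + irreducible noise. So irreducible noise = 196/5 - 4 - 32 = 16/5.

16/5


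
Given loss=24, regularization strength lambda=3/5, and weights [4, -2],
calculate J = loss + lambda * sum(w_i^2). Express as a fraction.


L2 sq norm = sum(w^2) = 20. J = 24 + 3/5 * 20 = 36.

36


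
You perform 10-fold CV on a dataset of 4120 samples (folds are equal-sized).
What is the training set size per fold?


Each validation fold has 4120/10 = 412 samples. Training set = 4120 - 412 = 3708.

3708


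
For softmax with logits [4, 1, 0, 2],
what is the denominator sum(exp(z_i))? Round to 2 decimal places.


Denom = e^4=54.5982 + e^1=2.7183 + e^0=1.0000 + e^2=7.3891. Sum = 65.7056, which rounds to 65.71.

65.71


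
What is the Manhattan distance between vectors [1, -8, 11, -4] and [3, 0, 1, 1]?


d = sum of absolute differences: |1-3|=2 + |-8-0|=8 + |11-1|=10 + |-4-1|=5 = 25.

25


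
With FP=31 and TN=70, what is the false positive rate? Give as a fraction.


FPR = FP / (FP + TN) = 31 / 101 = 31/101.

31/101


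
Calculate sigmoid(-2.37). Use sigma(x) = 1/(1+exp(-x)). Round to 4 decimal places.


sigma(-2.37) = 1/(1+e^(2.37)) = 1/(1+10.697392) = 1/11.697392 = 0.0855.

0.0855


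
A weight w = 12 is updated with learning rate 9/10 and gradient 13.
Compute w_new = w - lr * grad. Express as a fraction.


w_new = 12 - 9/10 * 13 = 12 - 117/10 = 3/10.

3/10


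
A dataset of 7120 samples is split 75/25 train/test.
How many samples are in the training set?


Test set = 7120 * 25% = 1780. Training set = 7120 - 1780 = 5340.

5340


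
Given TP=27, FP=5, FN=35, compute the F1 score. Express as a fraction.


Precision = 27/32 = 27/32. Recall = 27/62 = 27/62. F1 = 2*P*R/(P+R) = 27/47.

27/47


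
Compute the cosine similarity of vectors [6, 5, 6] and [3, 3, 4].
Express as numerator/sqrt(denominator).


dot = 57. |a|^2 = 97, |b|^2 = 34. cos = 57/sqrt(3298).

57/sqrt(3298)


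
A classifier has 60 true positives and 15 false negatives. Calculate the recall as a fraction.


Recall = TP / (TP + FN) = 60 / 75 = 4/5.

4/5


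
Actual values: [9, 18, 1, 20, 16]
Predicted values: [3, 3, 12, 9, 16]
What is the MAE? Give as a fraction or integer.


MAE = (1/5) * (|9-3|=6 + |18-3|=15 + |1-12|=11 + |20-9|=11 + |16-16|=0). Sum = 43. MAE = 43/5.

43/5


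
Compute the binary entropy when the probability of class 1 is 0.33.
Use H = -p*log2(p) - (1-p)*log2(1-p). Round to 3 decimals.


H = -0.33*log2(0.33) - 0.67*log2(0.67) = 0.915.

0.915


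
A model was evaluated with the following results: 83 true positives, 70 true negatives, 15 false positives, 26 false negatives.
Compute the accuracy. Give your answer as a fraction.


Accuracy = (TP + TN) / (TP + TN + FP + FN) = (83 + 70) / 194 = 153/194.

153/194


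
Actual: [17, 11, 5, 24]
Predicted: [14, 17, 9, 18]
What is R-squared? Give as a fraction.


Mean(y) = 57/4. SS_res = 97. SS_tot = 795/4. R^2 = 1 - 97/(795/4) = 407/795.

407/795


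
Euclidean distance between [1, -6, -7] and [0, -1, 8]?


d = sqrt(sum of squared differences). (1-0)^2=1, (-6--1)^2=25, (-7-8)^2=225. Sum = 251.

sqrt(251)


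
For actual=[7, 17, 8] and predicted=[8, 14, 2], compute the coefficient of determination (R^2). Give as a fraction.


Mean(y) = 32/3. SS_res = 46. SS_tot = 182/3. R^2 = 1 - 46/(182/3) = 22/91.

22/91


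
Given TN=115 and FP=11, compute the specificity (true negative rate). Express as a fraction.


Specificity = TN / (TN + FP) = 115 / 126 = 115/126.

115/126


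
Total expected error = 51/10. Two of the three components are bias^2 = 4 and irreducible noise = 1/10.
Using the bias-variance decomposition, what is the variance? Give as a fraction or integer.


Total error = bias^2 + variance + irreducible noise. So variance = 51/10 - 4 - 1/10 = 1.

1


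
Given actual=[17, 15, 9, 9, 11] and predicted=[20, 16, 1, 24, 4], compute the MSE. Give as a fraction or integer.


MSE = (1/5) * ((17-20)^2=9 + (15-16)^2=1 + (9-1)^2=64 + (9-24)^2=225 + (11-4)^2=49). Sum = 348. MSE = 348/5.

348/5


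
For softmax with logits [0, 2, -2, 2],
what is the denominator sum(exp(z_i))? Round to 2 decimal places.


Denom = e^0=1.0000 + e^2=7.3891 + e^-2=0.1353 + e^2=7.3891. Sum = 15.9135, which rounds to 15.91.

15.91


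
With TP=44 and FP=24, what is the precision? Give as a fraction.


Precision = TP / (TP + FP) = 44 / 68 = 11/17.

11/17


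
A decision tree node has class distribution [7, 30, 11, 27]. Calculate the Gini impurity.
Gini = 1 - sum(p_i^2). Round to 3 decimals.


Total = 75. Proportions: 7/75, 30/75, 11/75, 27/75. sum(p_i^2) = 0.3198. Gini = 1 - 0.3198 = 0.6802, which rounds to 0.680.

0.680


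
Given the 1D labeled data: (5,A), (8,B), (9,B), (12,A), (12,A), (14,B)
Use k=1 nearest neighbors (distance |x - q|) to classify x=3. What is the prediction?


Distances: |5-3|=2, |8-3|=5, |9-3|=6, |12-3|=9, |12-3|=9, |14-3|=11. 1 nearest: (5,A). Counts: {'A': 1}. Majority class: A.

A


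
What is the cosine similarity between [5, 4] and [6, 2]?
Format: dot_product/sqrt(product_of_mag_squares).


dot = 38. |a|^2 = 41, |b|^2 = 40. cos = 38/sqrt(1640).

38/sqrt(1640)


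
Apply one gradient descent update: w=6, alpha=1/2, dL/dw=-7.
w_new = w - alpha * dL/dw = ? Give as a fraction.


w_new = 6 - 1/2 * -7 = 6 - -7/2 = 19/2.

19/2


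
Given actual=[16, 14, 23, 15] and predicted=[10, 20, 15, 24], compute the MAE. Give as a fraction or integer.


MAE = (1/4) * (|16-10|=6 + |14-20|=6 + |23-15|=8 + |15-24|=9). Sum = 29. MAE = 29/4.

29/4


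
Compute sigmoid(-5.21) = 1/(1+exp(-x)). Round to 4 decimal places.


sigma(-5.21) = 1/(1+e^(5.21)) = 1/(1+183.094058) = 1/184.094058 = 0.0054.

0.0054


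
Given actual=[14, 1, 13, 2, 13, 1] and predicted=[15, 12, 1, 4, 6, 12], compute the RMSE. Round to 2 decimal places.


MSE = 73.3333. RMSE = sqrt(73.3333) = 8.56.

8.56


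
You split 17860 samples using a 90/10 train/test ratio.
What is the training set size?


Test set = 17860 * 10% = 1786. Training set = 17860 - 1786 = 16074.

16074


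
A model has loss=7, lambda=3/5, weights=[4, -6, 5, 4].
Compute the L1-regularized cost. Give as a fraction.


L1 norm = sum(|w|) = 19. J = 7 + 3/5 * 19 = 92/5.

92/5


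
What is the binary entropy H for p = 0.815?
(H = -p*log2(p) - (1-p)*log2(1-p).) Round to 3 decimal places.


H = -0.815*log2(0.815) - 0.185*log2(0.185) = 0.691.

0.691


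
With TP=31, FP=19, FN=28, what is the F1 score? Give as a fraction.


Precision = 31/50 = 31/50. Recall = 31/59 = 31/59. F1 = 2*P*R/(P+R) = 62/109.

62/109


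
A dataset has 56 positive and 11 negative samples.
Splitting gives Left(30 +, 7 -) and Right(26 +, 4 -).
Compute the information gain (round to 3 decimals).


H(parent) = 0.6442. H(left) = 0.6998, H(right) = 0.5665. Weighted = (37/67)*0.6998 + (30/67)*0.5665 = 0.6401. IG = 0.6442 - 0.6401 = 0.0041, which rounds to 0.004.

0.004


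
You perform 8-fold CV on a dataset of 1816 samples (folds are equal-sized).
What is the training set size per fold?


Each validation fold has 1816/8 = 227 samples. Training set = 1816 - 227 = 1589.

1589


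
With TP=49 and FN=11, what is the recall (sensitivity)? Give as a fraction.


Recall = TP / (TP + FN) = 49 / 60 = 49/60.

49/60


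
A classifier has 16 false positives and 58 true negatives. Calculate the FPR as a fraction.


FPR = FP / (FP + TN) = 16 / 74 = 8/37.

8/37


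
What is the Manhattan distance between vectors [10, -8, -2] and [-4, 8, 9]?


d = sum of absolute differences: |10--4|=14 + |-8-8|=16 + |-2-9|=11 = 41.

41


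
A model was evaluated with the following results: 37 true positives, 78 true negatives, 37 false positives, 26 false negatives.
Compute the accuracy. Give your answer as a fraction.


Accuracy = (TP + TN) / (TP + TN + FP + FN) = (37 + 78) / 178 = 115/178.

115/178


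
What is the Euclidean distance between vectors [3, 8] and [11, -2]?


d = sqrt(sum of squared differences). (3-11)^2=64, (8--2)^2=100. Sum = 164.

sqrt(164)


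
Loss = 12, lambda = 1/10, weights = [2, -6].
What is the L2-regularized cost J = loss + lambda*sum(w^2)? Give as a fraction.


L2 sq norm = sum(w^2) = 40. J = 12 + 1/10 * 40 = 16.

16


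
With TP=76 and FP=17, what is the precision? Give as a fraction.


Precision = TP / (TP + FP) = 76 / 93 = 76/93.

76/93


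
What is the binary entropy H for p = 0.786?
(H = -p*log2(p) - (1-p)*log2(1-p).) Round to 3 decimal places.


H = -0.786*log2(0.786) - 0.214*log2(0.214) = 0.749.

0.749


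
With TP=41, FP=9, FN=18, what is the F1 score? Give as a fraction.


Precision = 41/50 = 41/50. Recall = 41/59 = 41/59. F1 = 2*P*R/(P+R) = 82/109.

82/109


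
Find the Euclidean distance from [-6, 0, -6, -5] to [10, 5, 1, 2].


d = sqrt(sum of squared differences). (-6-10)^2=256, (0-5)^2=25, (-6-1)^2=49, (-5-2)^2=49. Sum = 379.

sqrt(379)


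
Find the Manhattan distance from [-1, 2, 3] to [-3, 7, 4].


d = sum of absolute differences: |-1--3|=2 + |2-7|=5 + |3-4|=1 = 8.

8


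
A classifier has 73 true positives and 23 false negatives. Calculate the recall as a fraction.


Recall = TP / (TP + FN) = 73 / 96 = 73/96.

73/96


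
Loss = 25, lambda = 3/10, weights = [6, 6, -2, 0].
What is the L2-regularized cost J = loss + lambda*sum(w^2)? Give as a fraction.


L2 sq norm = sum(w^2) = 76. J = 25 + 3/10 * 76 = 239/5.

239/5


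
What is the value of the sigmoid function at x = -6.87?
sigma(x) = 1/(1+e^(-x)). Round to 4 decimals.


sigma(-6.87) = 1/(1+e^(6.87)) = 1/(1+962.948566) = 1/963.948566 = 0.0010.

0.0010


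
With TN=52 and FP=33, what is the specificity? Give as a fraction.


Specificity = TN / (TN + FP) = 52 / 85 = 52/85.

52/85


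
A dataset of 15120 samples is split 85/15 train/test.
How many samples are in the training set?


Test set = 15120 * 15% = 2268. Training set = 15120 - 2268 = 12852.

12852


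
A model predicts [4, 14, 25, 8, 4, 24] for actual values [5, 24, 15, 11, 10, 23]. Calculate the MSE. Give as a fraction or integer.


MSE = (1/6) * ((5-4)^2=1 + (24-14)^2=100 + (15-25)^2=100 + (11-8)^2=9 + (10-4)^2=36 + (23-24)^2=1). Sum = 247. MSE = 247/6.

247/6


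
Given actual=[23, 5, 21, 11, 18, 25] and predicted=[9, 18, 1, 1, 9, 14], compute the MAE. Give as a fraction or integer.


MAE = (1/6) * (|23-9|=14 + |5-18|=13 + |21-1|=20 + |11-1|=10 + |18-9|=9 + |25-14|=11). Sum = 77. MAE = 77/6.

77/6


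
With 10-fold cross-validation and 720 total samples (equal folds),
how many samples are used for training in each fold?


Each validation fold has 720/10 = 72 samples. Training set = 720 - 72 = 648.

648
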